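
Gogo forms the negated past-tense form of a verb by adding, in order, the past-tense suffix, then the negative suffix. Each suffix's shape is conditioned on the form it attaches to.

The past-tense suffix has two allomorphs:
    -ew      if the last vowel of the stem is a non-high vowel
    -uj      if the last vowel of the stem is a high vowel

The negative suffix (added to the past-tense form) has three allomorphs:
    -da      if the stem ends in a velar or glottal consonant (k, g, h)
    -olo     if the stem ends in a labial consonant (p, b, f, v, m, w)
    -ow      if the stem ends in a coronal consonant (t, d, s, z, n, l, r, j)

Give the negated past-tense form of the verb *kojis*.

The last vowel of *kojis* is /i/, which is a high vowel, so the past-tense suffix is -uj, giving *kojisuj*.
The final consonant of the past-tense form *kojisuj* is /j/, which is coronal, so the negative suffix is -ow, giving *kojisujow*.

kojisujow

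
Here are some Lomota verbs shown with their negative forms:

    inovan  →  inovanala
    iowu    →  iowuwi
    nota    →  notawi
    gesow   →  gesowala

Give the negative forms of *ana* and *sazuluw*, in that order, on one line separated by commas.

anawi, sazuluwala

The suffix is conditioned by the final sound: -ala when the stem ends in a consonant (*inovan*, *gesow*); -wi when the stem ends in a vowel (*iowu*, *nota*).
Since the final sound of *ana* is /a/ (a vowel), it takes -wi, giving *anawi*.
Since the final sound of *sazuluw* is /w/ (a consonant), it takes -ala, giving *sazuluwala*.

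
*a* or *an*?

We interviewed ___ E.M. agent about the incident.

The indefinite article is chosen by the initial *sound* of the following word, not its spelling.
The initialism *E.M.* is read letter by letter; the first letter, E, is pronounced /iː/, which begins with a vowel sound.
So the article is *an*: We interviewed an E.M. agent about the incident.

an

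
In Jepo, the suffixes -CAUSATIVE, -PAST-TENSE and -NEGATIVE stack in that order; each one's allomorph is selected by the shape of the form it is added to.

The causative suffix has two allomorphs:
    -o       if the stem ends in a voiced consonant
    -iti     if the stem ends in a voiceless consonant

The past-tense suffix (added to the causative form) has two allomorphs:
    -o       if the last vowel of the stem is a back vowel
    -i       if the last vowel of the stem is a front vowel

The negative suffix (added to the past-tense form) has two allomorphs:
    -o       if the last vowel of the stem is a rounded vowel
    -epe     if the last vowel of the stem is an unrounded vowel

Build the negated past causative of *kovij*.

kovijooo

*kovij*: final consonant = /j/, voiced → -o → *kovijo*.
Since the last vowel of the causative form *kovijo* is /o/ (a back vowel), it takes -o, giving *kovijoo*.
The past-tense form *kovijoo*: last vowel = /o/, a rounded vowel → -o → *kovijooo*.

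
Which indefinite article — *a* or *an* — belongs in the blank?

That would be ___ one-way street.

The indefinite article is chosen by the initial *sound* of the following word, not its spelling.
*one-way* begins with the sound /wʌ/ (*one* pronounced /wʌn/) — a consonant sound.
So the article is *a*: That would be a one-way street.

a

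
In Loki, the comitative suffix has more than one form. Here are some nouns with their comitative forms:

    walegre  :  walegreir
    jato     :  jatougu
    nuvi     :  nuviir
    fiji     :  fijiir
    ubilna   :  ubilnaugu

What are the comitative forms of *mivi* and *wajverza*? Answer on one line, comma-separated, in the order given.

miviir, wajverzaugu

The suffix is conditioned by the last vowel: -ir when the last vowel of the stem is a front vowel (*walegre*, *nuvi*, *fiji*); -ugu when the last vowel of the stem is a back vowel (*jato*, *ubilna*).
*mivi* — last vowel /i/ (a front vowel) → -ir → *miviir*.
*wajverza*: last vowel = /a/, a back vowel → -ugu → *wajverzaugu*.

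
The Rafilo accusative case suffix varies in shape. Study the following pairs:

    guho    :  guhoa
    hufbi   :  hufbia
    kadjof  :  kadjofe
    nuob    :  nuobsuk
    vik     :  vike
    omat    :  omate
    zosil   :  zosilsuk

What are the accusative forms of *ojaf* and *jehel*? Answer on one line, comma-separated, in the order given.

The pattern is voicing of the final sound: -e when the stem ends in a voiceless consonant (*kadjof*, *vik*, *omat*); -suk when the stem ends in a voiced consonant (*nuob*, *zosil*); -a when the stem ends in a vowel (*guho*, *hufbi*).
*ojaf* — final sound /f/ (a voiceless consonant) → -e → *ojafe*.
*jehel* — final sound /l/ (a voiced consonant) → -suk → *jehelsuk*.

ojafe, jehelsuk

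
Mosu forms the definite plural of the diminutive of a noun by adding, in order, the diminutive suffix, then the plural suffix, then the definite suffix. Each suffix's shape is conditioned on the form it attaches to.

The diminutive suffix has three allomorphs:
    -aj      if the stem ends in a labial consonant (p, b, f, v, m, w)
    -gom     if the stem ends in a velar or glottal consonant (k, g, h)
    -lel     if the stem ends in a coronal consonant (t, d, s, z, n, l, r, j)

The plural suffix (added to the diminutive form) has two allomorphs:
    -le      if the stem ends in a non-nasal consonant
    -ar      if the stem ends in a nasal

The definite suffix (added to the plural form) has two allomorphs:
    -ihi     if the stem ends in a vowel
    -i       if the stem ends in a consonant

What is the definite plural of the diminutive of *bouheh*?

*bouheh* — final consonant /h/ (velar/glottal) → -gom → *bouhehgom*.
The diminutive form *bouhehgom* — final consonant /m/ (a nasal) → -ar → *bouhehgomar*.
The plural form *bouhehgomar* — final sound /r/ (a consonant) → -i → *bouhehgomari*.

bouhehgomari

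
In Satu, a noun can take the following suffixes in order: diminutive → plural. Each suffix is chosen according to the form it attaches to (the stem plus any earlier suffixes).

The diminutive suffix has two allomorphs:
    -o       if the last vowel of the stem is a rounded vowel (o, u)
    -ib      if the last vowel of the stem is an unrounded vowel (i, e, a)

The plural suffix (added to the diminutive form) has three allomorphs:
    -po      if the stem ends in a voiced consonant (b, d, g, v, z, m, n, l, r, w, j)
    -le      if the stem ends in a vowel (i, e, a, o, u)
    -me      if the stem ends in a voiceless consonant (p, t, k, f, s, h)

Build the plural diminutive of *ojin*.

Since the last vowel of *ojin* is /i/ (an unrounded vowel), it takes -ib, giving *ojinib*.
The final sound of the diminutive form *ojinib* is /b/, which is a voiced consonant, so the plural suffix is -po, giving *ojinibpo*.

ojinibpo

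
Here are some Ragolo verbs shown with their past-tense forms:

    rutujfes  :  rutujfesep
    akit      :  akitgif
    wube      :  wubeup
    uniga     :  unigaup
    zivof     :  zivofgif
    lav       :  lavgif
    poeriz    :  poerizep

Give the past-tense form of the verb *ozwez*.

ozwezep

The suffix is conditioned by the final sound: -ep when the stem ends in a sibilant (*rutujfes*, *poeriz*); -gif when the stem ends in a non-sibilant consonant (*akit*, *zivof*, *lav*); -up when the stem ends in a vowel (*wube*, *uniga*).
*ozwez*: final sound = /z/, a sibilant → -ep → *ozwezep*.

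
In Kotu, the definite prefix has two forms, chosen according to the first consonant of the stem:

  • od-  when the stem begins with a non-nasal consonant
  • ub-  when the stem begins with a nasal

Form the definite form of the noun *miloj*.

ubmiloj

Since the first consonant of *miloj* is /m/ (a nasal), it takes ub-, giving *ubmiloj*.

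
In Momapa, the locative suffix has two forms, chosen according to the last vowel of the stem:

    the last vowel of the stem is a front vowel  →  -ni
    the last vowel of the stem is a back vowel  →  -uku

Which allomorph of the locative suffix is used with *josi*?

*josi* — last vowel /i/ (a front vowel) → -ni.

-ni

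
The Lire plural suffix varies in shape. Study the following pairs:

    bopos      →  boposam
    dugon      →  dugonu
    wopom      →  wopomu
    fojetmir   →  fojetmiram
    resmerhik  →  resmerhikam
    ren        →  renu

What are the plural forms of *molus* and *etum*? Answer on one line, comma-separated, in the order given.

The pattern is nasality of the final consonant: -u when the stem ends in a nasal (*dugon*, *wopom*, *ren*); -am when the stem ends in a non-nasal consonant (*bopos*, *fojetmir*, *resmerhik*).
Since the final consonant of *molus* is /s/ (non-nasal), it takes -am, giving *molusam*.
Since the final consonant of *etum* is /m/ (a nasal), it takes -u, giving *etumu*.

molusam, etumu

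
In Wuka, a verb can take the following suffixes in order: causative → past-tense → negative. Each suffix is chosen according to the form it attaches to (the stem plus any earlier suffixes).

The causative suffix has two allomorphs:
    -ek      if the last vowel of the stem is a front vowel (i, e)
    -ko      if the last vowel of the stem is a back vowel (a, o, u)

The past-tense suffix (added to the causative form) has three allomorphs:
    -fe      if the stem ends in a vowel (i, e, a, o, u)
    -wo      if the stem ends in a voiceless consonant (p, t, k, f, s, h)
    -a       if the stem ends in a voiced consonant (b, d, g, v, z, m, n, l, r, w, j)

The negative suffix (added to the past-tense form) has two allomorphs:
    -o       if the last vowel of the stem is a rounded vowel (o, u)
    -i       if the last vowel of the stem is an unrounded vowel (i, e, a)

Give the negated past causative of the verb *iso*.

Since the last vowel of *iso* is /o/ (a back vowel), it takes -ko, giving *isoko*.
The causative form *isoko*: final sound = /o/, a vowel → -fe → *isokofe*.
Since the last vowel of the past-tense form *isokofe* is /e/ (an unrounded vowel), it takes -i, giving *isokofei*.

isokofei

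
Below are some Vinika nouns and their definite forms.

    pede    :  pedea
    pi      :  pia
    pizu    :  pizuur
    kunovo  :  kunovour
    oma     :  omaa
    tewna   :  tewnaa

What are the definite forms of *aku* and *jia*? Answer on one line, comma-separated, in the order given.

The pattern is rounding harmony: -ur when the last vowel of the stem is a rounded vowel (*pizu*, *kunovo*); -a when the last vowel of the stem is an unrounded vowel (*pede*, *pi*, *oma*, *tewna*).
The last vowel of *aku* is /u/, which is a rounded vowel, so the suffix is -ur, giving *akuur*.
The last vowel of *jia* is /a/, which is an unrounded vowel, so the suffix is -a, giving *jiaa*.

akuur, jiaa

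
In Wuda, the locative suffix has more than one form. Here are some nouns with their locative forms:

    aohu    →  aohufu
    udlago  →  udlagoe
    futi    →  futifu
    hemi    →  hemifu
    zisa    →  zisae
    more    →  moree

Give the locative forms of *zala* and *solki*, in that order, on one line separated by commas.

zalae, solkifu

The pattern is height harmony: -fu when the last vowel of the stem is a high vowel (*aohu*, *futi*, *hemi*); -e when the last vowel of the stem is a non-high vowel (*udlago*, *zisa*, *more*).
Since the last vowel of *zala* is /a/ (a non-high vowel), it takes -e, giving *zalae*.
Since the last vowel of *solki* is /i/ (a high vowel), it takes -fu, giving *solkifu*.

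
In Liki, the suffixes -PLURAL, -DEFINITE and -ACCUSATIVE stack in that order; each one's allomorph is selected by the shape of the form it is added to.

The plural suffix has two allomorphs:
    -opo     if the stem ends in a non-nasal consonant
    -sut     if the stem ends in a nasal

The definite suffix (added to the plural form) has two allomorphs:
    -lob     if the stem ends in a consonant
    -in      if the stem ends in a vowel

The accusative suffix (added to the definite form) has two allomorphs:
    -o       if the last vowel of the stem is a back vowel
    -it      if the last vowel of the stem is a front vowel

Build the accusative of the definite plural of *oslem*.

Since the final consonant of *oslem* is /m/ (a nasal), it takes -sut, giving *oslemsut*.
The plural form *oslemsut* — final sound /t/ (a consonant) → -lob → *oslemsutlob*.
The definite form *oslemsutlob* — last vowel /o/ (a back vowel) → -o → *oslemsutlobo*.

oslemsutlobo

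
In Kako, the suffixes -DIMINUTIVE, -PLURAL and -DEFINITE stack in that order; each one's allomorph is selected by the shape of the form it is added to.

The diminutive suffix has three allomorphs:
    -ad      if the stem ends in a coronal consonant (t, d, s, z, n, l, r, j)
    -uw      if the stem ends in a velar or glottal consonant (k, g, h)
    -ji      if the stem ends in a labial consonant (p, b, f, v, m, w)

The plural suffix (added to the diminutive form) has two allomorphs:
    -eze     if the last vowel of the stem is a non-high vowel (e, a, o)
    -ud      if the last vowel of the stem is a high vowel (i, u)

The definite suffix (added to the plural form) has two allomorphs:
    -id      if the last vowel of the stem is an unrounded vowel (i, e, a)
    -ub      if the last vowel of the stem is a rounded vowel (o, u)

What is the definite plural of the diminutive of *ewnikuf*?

*ewnikuf*: final consonant = /f/, labial → -ji → *ewnikufji*.
The diminutive form *ewnikufji* — last vowel /i/ (a high vowel) → -ud → *ewnikufjiud*.
The last vowel of the plural form *ewnikufjiud* is /u/, which is a rounded vowel, so the definite suffix is -ub, giving *ewnikufjiudub*.

ewnikufjiudub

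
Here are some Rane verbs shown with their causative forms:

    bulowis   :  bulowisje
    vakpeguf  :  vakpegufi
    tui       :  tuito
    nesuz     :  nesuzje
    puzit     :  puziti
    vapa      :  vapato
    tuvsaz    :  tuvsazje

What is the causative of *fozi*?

fozito

The alternation tracks the final sound of the stem — -je when the stem ends in a sibilant (*bulowis*, *nesuz*, *tuvsaz*); -i when the stem ends in a non-sibilant consonant (*vakpeguf*, *puzit*); -to when the stem ends in a vowel (*tui*, *vapa*).
*fozi*: final sound = /i/, a vowel → -to → *fozito*.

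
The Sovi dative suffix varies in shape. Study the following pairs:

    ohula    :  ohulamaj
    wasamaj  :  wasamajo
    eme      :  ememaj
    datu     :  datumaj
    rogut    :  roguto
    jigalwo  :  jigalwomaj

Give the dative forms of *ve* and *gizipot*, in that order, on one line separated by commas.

Looking at the final sound of each stem: -o when the stem ends in a consonant (*wasamaj*, *rogut*); -maj when the stem ends in a vowel (*ohula*, *eme*, *datu*, *jigalwo*).
*ve*: final sound = /e/, a vowel → -maj → *vemaj*.
Since the final sound of *gizipot* is /t/ (a consonant), it takes -o, giving *gizipoto*.

vemaj, gizipoto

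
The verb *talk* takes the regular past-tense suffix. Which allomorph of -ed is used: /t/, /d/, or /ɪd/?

The stem *talk* ends in a voiceless consonant other than /t/.
The -ed suffix is realized as /ɪd/ after /t, d/; as /t/ after other voiceless consonants; and as /d/ after other voiced sounds.
So -ed on *talk* is pronounced /t/.

/t/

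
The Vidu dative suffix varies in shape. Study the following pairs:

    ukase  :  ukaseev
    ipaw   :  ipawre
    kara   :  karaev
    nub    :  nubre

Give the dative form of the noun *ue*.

The alternation tracks the final sound of the stem — -re when the stem ends in a consonant (*ipaw*, *nub*); -ev when the stem ends in a vowel (*ukase*, *kara*).
*ue* — final sound /e/ (a vowel) → -ev → *ueev*.

ueev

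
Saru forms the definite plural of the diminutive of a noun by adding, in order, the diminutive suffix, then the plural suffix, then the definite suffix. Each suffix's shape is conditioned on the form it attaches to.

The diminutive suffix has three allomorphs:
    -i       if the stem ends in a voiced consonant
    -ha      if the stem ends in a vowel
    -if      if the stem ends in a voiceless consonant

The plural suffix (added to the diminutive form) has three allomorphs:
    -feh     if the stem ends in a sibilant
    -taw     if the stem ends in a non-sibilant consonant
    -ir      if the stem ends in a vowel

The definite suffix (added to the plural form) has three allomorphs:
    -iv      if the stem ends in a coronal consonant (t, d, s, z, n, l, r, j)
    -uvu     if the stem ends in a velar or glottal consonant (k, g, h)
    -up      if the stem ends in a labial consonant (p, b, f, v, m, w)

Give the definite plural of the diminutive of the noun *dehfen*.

The final sound of *dehfen* is /n/, which is a voiced consonant, so the diminutive suffix is -i, giving *dehfeni*.
The final sound of the diminutive form *dehfeni* is /i/, which is a vowel, so the plural suffix is -ir, giving *dehfeniir*.
The plural form *dehfeniir* — final consonant /r/ (coronal) → -iv → *dehfeniiriv*.

dehfeniiriv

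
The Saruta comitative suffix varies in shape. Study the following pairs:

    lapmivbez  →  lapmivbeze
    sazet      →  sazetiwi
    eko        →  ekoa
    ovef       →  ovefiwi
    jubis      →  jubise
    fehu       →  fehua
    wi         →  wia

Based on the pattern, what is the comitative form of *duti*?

The pattern is sibilance of the final sound: -e when the stem ends in a sibilant (*lapmivbez*, *jubis*); -iwi when the stem ends in a non-sibilant consonant (*sazet*, *ovef*); -a when the stem ends in a vowel (*eko*, *fehu*, *wi*).
*duti* — final sound /i/ (a vowel) → -a → *dutia*.

dutia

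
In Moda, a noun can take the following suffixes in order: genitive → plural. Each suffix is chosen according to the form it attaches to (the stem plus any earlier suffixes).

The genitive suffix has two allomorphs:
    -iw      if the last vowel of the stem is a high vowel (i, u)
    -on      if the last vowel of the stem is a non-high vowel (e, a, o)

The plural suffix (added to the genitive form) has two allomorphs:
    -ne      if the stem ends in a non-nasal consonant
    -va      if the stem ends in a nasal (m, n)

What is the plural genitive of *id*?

idiwne

*id* — last vowel /i/ (a high vowel) → -iw → *idiw*.
Since the final consonant of the genitive form *idiw* is /w/ (non-nasal), it takes -ne, giving *idiwne*.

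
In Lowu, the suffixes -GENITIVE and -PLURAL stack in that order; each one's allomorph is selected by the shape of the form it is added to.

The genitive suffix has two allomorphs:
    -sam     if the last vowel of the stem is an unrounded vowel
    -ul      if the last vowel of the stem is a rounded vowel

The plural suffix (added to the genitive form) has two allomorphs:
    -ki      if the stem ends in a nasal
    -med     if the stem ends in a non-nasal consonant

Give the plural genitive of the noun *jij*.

Since the last vowel of *jij* is /i/ (an unrounded vowel), it takes -sam, giving *jijsam*.
The final consonant of the genitive form *jijsam* is /m/, which is a nasal, so the plural suffix is -ki, giving *jijsamki*.

jijsamki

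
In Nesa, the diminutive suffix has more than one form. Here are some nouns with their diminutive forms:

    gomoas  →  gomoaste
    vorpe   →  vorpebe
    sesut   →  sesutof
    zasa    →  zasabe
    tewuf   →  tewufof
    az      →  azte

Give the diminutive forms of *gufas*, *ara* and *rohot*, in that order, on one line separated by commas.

gufaste, arabe, rohotof

The suffix is conditioned by the final sound: -te when the stem ends in a sibilant (*gomoas*, *az*); -of when the stem ends in a non-sibilant consonant (*sesut*, *tewuf*); -be when the stem ends in a vowel (*vorpe*, *zasa*).
*gufas* — final sound /s/ (a sibilant) → -te → *gufaste*.
*ara*: final sound = /a/, a vowel → -be → *arabe*.
Since the final sound of *rohot* is /t/ (a non-sibilant consonant), it takes -of, giving *rohotof*.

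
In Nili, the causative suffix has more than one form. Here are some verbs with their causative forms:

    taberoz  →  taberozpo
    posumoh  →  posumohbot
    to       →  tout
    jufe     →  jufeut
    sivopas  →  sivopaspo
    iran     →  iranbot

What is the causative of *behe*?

beheut

The suffix is conditioned by the final sound: -po when the stem ends in a sibilant (*taberoz*, *sivopas*); -bot when the stem ends in a non-sibilant consonant (*posumoh*, *iran*); -ut when the stem ends in a vowel (*to*, *jufe*).
*behe*: final sound = /e/, a vowel → -ut → *beheut*.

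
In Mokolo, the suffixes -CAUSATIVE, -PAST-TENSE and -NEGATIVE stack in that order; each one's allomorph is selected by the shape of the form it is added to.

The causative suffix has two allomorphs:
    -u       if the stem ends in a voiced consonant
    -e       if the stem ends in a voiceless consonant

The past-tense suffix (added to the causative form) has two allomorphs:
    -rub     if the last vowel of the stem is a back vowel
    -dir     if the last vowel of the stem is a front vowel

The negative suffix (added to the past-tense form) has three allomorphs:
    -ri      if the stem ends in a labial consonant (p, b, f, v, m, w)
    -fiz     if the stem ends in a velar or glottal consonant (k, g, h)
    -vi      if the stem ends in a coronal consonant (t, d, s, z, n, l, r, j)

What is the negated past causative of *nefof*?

*nefof*: final consonant = /f/, voiceless → -e → *nefofe*.
The causative form *nefofe*: last vowel = /e/, a front vowel → -dir → *nefofedir*.
Since the final consonant of the past-tense form *nefofedir* is /r/ (coronal), it takes -vi, giving *nefofedirvi*.

nefofedirvi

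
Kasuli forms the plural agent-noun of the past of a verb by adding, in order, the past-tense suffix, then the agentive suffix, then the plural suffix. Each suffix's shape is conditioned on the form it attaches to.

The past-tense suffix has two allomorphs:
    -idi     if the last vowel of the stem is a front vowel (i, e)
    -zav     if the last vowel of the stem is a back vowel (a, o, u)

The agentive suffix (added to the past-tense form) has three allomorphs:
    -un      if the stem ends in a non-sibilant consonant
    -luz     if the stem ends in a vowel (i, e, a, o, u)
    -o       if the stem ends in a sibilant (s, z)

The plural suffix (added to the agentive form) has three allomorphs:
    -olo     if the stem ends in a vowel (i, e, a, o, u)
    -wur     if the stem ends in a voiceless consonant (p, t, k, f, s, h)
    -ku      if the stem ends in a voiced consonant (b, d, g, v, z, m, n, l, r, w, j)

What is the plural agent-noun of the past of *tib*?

tibidiluzku

Since the last vowel of *tib* is /i/ (a front vowel), it takes -idi, giving *tibidi*.
The past-tense form *tibidi* — final sound /i/ (a vowel) → -luz → *tibidiluz*.
The final sound of the agentive form *tibidiluz* is /z/, which is a voiced consonant, so the plural suffix is -ku, giving *tibidiluzku*.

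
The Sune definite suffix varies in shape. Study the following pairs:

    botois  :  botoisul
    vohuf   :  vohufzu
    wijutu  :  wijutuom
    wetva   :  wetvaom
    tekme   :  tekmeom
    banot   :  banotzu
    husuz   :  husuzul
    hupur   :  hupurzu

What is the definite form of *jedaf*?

jedafzu

The suffix is conditioned by the final sound: -ul when the stem ends in a sibilant (*botois*, *husuz*); -zu when the stem ends in a non-sibilant consonant (*vohuf*, *banot*, *hupur*); -om when the stem ends in a vowel (*wijutu*, *wetva*, *tekme*).
*jedaf*: final sound = /f/, a non-sibilant consonant → -zu → *jedafzu*.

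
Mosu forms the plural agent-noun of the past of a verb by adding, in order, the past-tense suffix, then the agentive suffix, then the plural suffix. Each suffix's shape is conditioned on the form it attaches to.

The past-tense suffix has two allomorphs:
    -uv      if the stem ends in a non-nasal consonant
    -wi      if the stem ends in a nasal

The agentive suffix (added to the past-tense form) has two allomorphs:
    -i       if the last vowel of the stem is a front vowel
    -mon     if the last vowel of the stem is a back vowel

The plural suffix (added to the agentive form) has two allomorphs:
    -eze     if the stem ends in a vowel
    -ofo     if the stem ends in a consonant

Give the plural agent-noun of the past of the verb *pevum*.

*pevum*: final consonant = /m/, a nasal → -wi → *pevumwi*.
The last vowel of the past-tense form *pevumwi* is /i/, which is a front vowel, so the agentive suffix is -i, giving *pevumwii*.
The final sound of the agentive form *pevumwii* is /i/, which is a vowel, so the plural suffix is -eze, giving *pevumwiieze*.

pevumwiieze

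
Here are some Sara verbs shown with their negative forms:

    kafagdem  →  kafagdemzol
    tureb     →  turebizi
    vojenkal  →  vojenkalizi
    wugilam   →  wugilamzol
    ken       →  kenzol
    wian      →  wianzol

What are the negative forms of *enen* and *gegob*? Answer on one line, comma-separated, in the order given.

enenzol, gegobizi

The suffix is conditioned by the final consonant: -zol when the stem ends in a nasal (*kafagdem*, *wugilam*, *ken*, *wian*); -izi when the stem ends in a non-nasal consonant (*tureb*, *vojenkal*).
*enen*: final consonant = /n/, a nasal → -zol → *enenzol*.
Since the final consonant of *gegob* is /b/ (non-nasal), it takes -izi, giving *gegobizi*.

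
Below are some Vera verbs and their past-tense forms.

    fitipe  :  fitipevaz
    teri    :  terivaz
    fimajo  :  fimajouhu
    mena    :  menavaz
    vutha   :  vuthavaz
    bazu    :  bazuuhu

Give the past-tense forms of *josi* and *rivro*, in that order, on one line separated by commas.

The pattern is rounding harmony: -uhu when the last vowel of the stem is a rounded vowel (*fimajo*, *bazu*); -vaz when the last vowel of the stem is an unrounded vowel (*fitipe*, *teri*, *mena*, *vutha*).
Since the last vowel of *josi* is /i/ (an unrounded vowel), it takes -vaz, giving *josivaz*.
The last vowel of *rivro* is /o/, which is a rounded vowel, so the suffix is -uhu, giving *rivrouhu*.

josivaz, rivrouhu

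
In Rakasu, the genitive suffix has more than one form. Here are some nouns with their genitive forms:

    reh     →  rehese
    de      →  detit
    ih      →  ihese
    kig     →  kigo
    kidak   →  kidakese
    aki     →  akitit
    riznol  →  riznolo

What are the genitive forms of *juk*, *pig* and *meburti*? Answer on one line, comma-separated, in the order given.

jukese, pigo, meburtitit

Looking at the final sound of each stem: -ese when the stem ends in a voiceless consonant (*reh*, *ih*, *kidak*); -o when the stem ends in a voiced consonant (*kig*, *riznol*); -tit when the stem ends in a vowel (*de*, *aki*).
*juk*: final sound = /k/, a voiceless consonant → -ese → *jukese*.
*pig* — final sound /g/ (a voiced consonant) → -o → *pigo*.
Since the final sound of *meburti* is /i/ (a vowel), it takes -tit, giving *meburtitit*.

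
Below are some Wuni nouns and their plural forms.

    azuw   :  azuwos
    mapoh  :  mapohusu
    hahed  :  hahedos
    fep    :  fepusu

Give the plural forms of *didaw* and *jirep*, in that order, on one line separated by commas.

The pattern is voicing of the final consonant: -usu when the stem ends in a voiceless consonant (*mapoh*, *fep*); -os when the stem ends in a voiced consonant (*azuw*, *hahed*).
Since the final consonant of *didaw* is /w/ (voiced), it takes -os, giving *didawos*.
Since the final consonant of *jirep* is /p/ (voiceless), it takes -usu, giving *jirepusu*.

didawos, jirepusu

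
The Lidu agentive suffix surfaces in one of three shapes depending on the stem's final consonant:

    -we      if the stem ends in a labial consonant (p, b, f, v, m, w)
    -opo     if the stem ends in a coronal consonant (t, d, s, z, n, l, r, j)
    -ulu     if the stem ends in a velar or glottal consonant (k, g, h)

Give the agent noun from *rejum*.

Since the final consonant of *rejum* is /m/ (labial), it takes -we, giving *rejumwe*.

rejumwe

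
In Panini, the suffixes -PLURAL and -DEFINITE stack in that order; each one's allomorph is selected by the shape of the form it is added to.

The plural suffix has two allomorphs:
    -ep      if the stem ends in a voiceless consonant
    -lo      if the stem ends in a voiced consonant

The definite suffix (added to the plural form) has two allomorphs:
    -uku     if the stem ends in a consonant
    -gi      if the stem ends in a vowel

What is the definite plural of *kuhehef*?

kuhehefepuku

Since the final consonant of *kuhehef* is /f/ (voiceless), it takes -ep, giving *kuhehefep*.
The final sound of the plural form *kuhehefep* is /p/, which is a consonant, so the definite suffix is -uku, giving *kuhehefepuku*.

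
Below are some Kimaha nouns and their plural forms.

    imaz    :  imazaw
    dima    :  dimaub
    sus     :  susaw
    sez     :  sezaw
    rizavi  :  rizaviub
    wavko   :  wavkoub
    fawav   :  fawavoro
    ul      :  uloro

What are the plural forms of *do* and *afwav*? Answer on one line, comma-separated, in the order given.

doub, afwavoro

The suffix is conditioned by the final sound: -aw when the stem ends in a sibilant (*imaz*, *sus*, *sez*); -oro when the stem ends in a non-sibilant consonant (*fawav*, *ul*); -ub when the stem ends in a vowel (*dima*, *rizavi*, *wavko*).
The final sound of *do* is /o/, which is a vowel, so the suffix is -ub, giving *doub*.
The final sound of *afwav* is /v/, which is a non-sibilant consonant, so the suffix is -oro, giving *afwavoro*.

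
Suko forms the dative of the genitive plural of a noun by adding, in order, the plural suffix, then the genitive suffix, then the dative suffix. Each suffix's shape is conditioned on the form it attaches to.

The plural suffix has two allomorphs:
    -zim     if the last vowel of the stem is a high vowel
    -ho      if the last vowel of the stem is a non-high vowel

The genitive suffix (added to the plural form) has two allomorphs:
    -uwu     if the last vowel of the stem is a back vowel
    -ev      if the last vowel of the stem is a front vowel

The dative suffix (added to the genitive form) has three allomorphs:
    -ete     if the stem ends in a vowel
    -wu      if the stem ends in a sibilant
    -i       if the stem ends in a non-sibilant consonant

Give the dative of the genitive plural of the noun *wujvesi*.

The last vowel of *wujvesi* is /i/, which is a high vowel, so the plural suffix is -zim, giving *wujvesizim*.
Since the last vowel of the plural form *wujvesizim* is /i/ (a front vowel), it takes -ev, giving *wujvesizimev*.
The genitive form *wujvesizimev*: final sound = /v/, a non-sibilant consonant → -i → *wujvesizimevi*.

wujvesizimevi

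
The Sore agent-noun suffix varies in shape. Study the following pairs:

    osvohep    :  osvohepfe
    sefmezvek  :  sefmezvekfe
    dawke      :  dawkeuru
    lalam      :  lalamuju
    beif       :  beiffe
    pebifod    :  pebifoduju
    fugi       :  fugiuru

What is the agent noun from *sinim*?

Looking at the final sound of each stem: -fe when the stem ends in a voiceless consonant (*osvohep*, *sefmezvek*, *beif*); -uju when the stem ends in a voiced consonant (*lalam*, *pebifod*); -uru when the stem ends in a vowel (*dawke*, *fugi*).
*sinim* — final sound /m/ (a voiced consonant) → -uju → *sinimuju*.

sinimuju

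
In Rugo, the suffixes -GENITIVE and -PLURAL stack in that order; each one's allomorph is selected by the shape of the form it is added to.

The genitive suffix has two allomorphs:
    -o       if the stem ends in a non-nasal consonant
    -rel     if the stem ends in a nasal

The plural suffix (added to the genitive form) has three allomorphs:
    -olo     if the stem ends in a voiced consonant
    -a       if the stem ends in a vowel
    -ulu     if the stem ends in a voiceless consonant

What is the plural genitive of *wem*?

*wem*: final consonant = /m/, a nasal → -rel → *wemrel*.
The genitive form *wemrel*: final sound = /l/, a voiced consonant → -olo → *wemrelolo*.

wemrelolo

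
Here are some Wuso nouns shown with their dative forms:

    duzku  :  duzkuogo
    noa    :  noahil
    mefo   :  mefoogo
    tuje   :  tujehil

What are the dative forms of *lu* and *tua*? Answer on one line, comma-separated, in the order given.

The suffix is conditioned by the last vowel: -ogo when the last vowel of the stem is a rounded vowel (*duzku*, *mefo*); -hil when the last vowel of the stem is an unrounded vowel (*noa*, *tuje*).
The last vowel of *lu* is /u/, which is a rounded vowel, so the suffix is -ogo, giving *luogo*.
*tua* — last vowel /a/ (an unrounded vowel) → -hil → *tuahil*.

luogo, tuahil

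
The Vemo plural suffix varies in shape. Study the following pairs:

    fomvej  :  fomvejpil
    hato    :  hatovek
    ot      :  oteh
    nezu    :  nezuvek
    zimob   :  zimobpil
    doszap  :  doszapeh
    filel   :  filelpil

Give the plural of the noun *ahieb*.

Looking at the final sound of each stem: -eh when the stem ends in a voiceless consonant (*ot*, *doszap*); -pil when the stem ends in a voiced consonant (*fomvej*, *zimob*, *filel*); -vek when the stem ends in a vowel (*hato*, *nezu*).
*ahieb* — final sound /b/ (a voiced consonant) → -pil → *ahiebpil*.

ahiebpil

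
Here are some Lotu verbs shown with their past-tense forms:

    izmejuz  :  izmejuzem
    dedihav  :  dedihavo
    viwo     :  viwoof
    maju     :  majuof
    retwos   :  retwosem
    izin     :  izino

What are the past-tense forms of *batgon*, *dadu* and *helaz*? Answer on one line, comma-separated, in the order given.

batgono, daduof, helazem

The pattern is sibilance of the final sound: -em when the stem ends in a sibilant (*izmejuz*, *retwos*); -o when the stem ends in a non-sibilant consonant (*dedihav*, *izin*); -of when the stem ends in a vowel (*viwo*, *maju*).
The final sound of *batgon* is /n/, which is a non-sibilant consonant, so the suffix is -o, giving *batgono*.
*dadu*: final sound = /u/, a vowel → -of → *daduof*.
The final sound of *helaz* is /z/, which is a sibilant, so the suffix is -em, giving *helazem*.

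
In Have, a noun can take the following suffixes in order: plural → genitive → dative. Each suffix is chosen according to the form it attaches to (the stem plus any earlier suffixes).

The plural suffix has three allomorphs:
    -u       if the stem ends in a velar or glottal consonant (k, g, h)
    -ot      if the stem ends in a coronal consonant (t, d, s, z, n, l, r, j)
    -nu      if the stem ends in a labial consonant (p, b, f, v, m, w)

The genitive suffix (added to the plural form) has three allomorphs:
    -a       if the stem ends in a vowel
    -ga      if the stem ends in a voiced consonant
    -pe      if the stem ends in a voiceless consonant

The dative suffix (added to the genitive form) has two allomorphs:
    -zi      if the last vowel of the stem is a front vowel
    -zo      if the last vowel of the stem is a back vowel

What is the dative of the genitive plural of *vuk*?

vukuazo

*vuk* — final consonant /k/ (velar/glottal) → -u → *vuku*.
The plural form *vuku*: final sound = /u/, a vowel → -a → *vukua*.
Since the last vowel of the genitive form *vukua* is /a/ (a back vowel), it takes -zo, giving *vukuazo*.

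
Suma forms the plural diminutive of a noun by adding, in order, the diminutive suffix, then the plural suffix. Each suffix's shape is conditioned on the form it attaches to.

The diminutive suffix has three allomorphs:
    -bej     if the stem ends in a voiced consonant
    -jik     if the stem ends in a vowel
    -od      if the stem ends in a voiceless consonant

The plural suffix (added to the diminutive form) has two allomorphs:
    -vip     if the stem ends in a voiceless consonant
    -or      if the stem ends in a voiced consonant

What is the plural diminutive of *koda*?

kodajikvip

*koda*: final sound = /a/, a vowel → -jik → *kodajik*.
The diminutive form *kodajik*: final consonant = /k/, voiceless → -vip → *kodajikvip*.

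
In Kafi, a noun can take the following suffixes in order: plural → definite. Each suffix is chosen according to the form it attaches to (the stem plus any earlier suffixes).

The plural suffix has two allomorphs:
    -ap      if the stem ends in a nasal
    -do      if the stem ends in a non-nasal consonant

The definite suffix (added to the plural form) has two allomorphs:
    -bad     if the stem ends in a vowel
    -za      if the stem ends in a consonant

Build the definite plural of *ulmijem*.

ulmijemapza

Since the final consonant of *ulmijem* is /m/ (a nasal), it takes -ap, giving *ulmijemap*.
Since the final sound of the plural form *ulmijemap* is /p/ (a consonant), it takes -za, giving *ulmijemapza*.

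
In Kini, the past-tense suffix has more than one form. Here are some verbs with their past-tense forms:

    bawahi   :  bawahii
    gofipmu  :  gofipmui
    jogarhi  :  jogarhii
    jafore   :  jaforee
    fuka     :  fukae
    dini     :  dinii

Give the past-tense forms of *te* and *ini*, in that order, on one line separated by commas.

The pattern is height harmony: -i when the last vowel of the stem is a high vowel (*bawahi*, *gofipmu*, *jogarhi*, *dini*); -e when the last vowel of the stem is a non-high vowel (*jafore*, *fuka*).
Since the last vowel of *te* is /e/ (a non-high vowel), it takes -e, giving *tee*.
*ini* — last vowel /i/ (a high vowel) → -i → *inii*.

tee, inii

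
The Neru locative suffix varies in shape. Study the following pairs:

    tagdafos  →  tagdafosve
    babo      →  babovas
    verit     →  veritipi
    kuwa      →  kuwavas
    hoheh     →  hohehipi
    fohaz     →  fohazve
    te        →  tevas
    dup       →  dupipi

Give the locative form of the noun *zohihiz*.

The suffix is conditioned by the final sound: -ve when the stem ends in a sibilant (*tagdafos*, *fohaz*); -ipi when the stem ends in a non-sibilant consonant (*verit*, *hoheh*, *dup*); -vas when the stem ends in a vowel (*babo*, *kuwa*, *te*).
Since the final sound of *zohihiz* is /z/ (a sibilant), it takes -ve, giving *zohihizve*.

zohihizve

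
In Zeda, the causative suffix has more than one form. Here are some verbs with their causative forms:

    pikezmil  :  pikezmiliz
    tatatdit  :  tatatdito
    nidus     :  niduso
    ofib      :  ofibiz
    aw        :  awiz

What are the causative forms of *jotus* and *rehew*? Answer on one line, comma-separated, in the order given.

The suffix is conditioned by the final consonant: -o when the stem ends in a voiceless consonant (*tatatdit*, *nidus*); -iz when the stem ends in a voiced consonant (*pikezmil*, *ofib*, *aw*).
Since the final consonant of *jotus* is /s/ (voiceless), it takes -o, giving *jotuso*.
*rehew*: final consonant = /w/, voiced → -iz → *rehewiz*.

jotuso, rehewiz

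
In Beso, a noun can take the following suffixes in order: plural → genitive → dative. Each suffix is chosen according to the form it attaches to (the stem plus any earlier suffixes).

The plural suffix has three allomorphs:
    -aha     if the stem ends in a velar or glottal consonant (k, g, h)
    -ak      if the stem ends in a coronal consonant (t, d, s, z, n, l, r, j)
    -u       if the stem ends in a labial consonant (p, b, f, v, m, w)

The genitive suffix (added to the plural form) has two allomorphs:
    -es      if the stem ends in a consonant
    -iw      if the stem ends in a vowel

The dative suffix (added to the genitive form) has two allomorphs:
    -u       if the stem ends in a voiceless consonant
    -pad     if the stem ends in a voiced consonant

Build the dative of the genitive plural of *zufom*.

zufomuiwpad

*zufom* — final consonant /m/ (labial) → -u → *zufomu*.
Since the final sound of the plural form *zufomu* is /u/ (a vowel), it takes -iw, giving *zufomuiw*.
The genitive form *zufomuiw* — final consonant /w/ (voiced) → -pad → *zufomuiwpad*.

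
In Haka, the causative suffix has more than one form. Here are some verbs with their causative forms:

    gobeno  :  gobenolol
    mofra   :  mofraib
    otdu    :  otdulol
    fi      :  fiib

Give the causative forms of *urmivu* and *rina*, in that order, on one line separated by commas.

urmivulol, rinaib

The alternation tracks the last vowel of the stem — -lol when the last vowel of the stem is a rounded vowel (*gobeno*, *otdu*); -ib when the last vowel of the stem is an unrounded vowel (*mofra*, *fi*).
Since the last vowel of *urmivu* is /u/ (a rounded vowel), it takes -lol, giving *urmivulol*.
Since the last vowel of *rina* is /a/ (an unrounded vowel), it takes -ib, giving *rinaib*.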